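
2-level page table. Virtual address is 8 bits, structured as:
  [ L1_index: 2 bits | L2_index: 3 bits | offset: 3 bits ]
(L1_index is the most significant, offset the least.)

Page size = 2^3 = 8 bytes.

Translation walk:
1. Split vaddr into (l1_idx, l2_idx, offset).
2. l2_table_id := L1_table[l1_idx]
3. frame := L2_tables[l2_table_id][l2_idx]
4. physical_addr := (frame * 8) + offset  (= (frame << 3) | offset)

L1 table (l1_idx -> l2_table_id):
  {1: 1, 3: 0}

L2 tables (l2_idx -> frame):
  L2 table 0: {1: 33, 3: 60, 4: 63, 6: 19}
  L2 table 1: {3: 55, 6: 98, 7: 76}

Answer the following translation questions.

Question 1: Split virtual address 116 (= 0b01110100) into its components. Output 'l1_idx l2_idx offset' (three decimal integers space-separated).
Answer: 1 6 4

Derivation:
vaddr = 116 = 0b01110100
  top 2 bits -> l1_idx = 1
  next 3 bits -> l2_idx = 6
  bottom 3 bits -> offset = 4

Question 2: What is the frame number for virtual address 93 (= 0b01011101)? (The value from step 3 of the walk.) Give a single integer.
Answer: 55

Derivation:
vaddr = 93: l1_idx=1, l2_idx=3
L1[1] = 1; L2[1][3] = 55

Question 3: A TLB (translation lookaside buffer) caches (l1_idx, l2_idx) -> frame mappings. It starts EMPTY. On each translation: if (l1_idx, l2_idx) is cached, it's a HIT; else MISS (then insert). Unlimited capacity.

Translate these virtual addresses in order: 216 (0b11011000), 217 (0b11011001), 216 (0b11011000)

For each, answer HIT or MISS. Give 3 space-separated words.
vaddr=216: (3,3) not in TLB -> MISS, insert
vaddr=217: (3,3) in TLB -> HIT
vaddr=216: (3,3) in TLB -> HIT

Answer: MISS HIT HIT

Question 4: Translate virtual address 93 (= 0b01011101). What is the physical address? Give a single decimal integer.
vaddr = 93 = 0b01011101
Split: l1_idx=1, l2_idx=3, offset=5
L1[1] = 1
L2[1][3] = 55
paddr = 55 * 8 + 5 = 445

Answer: 445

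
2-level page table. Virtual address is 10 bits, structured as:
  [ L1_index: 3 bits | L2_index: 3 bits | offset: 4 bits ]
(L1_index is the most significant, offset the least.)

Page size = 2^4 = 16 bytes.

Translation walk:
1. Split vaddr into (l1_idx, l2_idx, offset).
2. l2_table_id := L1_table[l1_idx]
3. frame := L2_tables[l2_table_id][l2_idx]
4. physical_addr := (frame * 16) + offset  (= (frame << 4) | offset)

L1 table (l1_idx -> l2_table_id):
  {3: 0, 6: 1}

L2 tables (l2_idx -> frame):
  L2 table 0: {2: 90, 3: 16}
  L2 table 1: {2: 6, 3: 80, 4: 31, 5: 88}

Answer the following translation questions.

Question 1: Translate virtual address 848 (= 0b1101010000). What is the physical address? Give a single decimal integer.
Answer: 1408

Derivation:
vaddr = 848 = 0b1101010000
Split: l1_idx=6, l2_idx=5, offset=0
L1[6] = 1
L2[1][5] = 88
paddr = 88 * 16 + 0 = 1408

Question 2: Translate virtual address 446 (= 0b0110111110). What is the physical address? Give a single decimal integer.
vaddr = 446 = 0b0110111110
Split: l1_idx=3, l2_idx=3, offset=14
L1[3] = 0
L2[0][3] = 16
paddr = 16 * 16 + 14 = 270

Answer: 270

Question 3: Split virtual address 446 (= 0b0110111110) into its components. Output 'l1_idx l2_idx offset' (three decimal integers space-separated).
vaddr = 446 = 0b0110111110
  top 3 bits -> l1_idx = 3
  next 3 bits -> l2_idx = 3
  bottom 4 bits -> offset = 14

Answer: 3 3 14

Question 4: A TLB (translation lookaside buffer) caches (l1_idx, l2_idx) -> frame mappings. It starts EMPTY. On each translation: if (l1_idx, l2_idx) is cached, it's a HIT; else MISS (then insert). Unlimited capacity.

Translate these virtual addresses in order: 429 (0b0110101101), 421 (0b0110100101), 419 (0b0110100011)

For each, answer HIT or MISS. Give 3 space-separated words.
Answer: MISS HIT HIT

Derivation:
vaddr=429: (3,2) not in TLB -> MISS, insert
vaddr=421: (3,2) in TLB -> HIT
vaddr=419: (3,2) in TLB -> HIT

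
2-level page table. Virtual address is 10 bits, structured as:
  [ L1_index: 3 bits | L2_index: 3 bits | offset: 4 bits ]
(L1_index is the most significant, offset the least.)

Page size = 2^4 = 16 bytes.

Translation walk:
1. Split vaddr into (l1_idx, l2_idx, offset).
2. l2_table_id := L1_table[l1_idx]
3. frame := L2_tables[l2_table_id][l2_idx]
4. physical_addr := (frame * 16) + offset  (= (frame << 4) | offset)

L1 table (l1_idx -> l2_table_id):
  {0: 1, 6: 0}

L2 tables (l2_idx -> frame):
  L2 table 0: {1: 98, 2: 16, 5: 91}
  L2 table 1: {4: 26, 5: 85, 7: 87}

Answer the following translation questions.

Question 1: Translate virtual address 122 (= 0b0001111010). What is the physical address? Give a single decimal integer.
vaddr = 122 = 0b0001111010
Split: l1_idx=0, l2_idx=7, offset=10
L1[0] = 1
L2[1][7] = 87
paddr = 87 * 16 + 10 = 1402

Answer: 1402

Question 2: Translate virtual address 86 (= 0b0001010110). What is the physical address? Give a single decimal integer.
vaddr = 86 = 0b0001010110
Split: l1_idx=0, l2_idx=5, offset=6
L1[0] = 1
L2[1][5] = 85
paddr = 85 * 16 + 6 = 1366

Answer: 1366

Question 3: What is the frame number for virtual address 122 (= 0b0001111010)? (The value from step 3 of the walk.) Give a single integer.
vaddr = 122: l1_idx=0, l2_idx=7
L1[0] = 1; L2[1][7] = 87

Answer: 87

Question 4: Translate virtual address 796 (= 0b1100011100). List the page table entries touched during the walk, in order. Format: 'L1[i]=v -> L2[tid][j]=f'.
Answer: L1[6]=0 -> L2[0][1]=98

Derivation:
vaddr = 796 = 0b1100011100
Split: l1_idx=6, l2_idx=1, offset=12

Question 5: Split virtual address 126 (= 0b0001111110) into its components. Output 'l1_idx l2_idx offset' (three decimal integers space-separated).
Answer: 0 7 14

Derivation:
vaddr = 126 = 0b0001111110
  top 3 bits -> l1_idx = 0
  next 3 bits -> l2_idx = 7
  bottom 4 bits -> offset = 14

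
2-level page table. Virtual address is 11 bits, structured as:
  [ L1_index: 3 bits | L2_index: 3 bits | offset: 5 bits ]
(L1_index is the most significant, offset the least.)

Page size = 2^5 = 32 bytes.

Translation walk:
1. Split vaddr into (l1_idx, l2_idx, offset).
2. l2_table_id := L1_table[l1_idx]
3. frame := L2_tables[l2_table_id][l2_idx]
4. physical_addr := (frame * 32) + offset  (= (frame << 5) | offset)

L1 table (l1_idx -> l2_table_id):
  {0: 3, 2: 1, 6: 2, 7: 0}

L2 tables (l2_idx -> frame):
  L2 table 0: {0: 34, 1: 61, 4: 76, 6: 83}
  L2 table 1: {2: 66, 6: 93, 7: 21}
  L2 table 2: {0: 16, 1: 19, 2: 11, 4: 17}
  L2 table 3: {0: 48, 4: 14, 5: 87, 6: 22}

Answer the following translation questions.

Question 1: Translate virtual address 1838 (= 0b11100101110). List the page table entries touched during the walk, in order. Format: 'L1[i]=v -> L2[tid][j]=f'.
Answer: L1[7]=0 -> L2[0][1]=61

Derivation:
vaddr = 1838 = 0b11100101110
Split: l1_idx=7, l2_idx=1, offset=14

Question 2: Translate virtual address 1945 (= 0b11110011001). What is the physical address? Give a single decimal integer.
vaddr = 1945 = 0b11110011001
Split: l1_idx=7, l2_idx=4, offset=25
L1[7] = 0
L2[0][4] = 76
paddr = 76 * 32 + 25 = 2457

Answer: 2457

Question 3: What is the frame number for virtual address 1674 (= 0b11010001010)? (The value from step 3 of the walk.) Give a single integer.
vaddr = 1674: l1_idx=6, l2_idx=4
L1[6] = 2; L2[2][4] = 17

Answer: 17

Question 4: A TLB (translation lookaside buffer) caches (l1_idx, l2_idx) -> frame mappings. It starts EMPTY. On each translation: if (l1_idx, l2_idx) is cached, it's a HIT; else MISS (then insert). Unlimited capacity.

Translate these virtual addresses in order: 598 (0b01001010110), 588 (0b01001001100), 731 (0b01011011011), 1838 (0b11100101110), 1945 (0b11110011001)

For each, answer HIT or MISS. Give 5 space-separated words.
Answer: MISS HIT MISS MISS MISS

Derivation:
vaddr=598: (2,2) not in TLB -> MISS, insert
vaddr=588: (2,2) in TLB -> HIT
vaddr=731: (2,6) not in TLB -> MISS, insert
vaddr=1838: (7,1) not in TLB -> MISS, insert
vaddr=1945: (7,4) not in TLB -> MISS, insert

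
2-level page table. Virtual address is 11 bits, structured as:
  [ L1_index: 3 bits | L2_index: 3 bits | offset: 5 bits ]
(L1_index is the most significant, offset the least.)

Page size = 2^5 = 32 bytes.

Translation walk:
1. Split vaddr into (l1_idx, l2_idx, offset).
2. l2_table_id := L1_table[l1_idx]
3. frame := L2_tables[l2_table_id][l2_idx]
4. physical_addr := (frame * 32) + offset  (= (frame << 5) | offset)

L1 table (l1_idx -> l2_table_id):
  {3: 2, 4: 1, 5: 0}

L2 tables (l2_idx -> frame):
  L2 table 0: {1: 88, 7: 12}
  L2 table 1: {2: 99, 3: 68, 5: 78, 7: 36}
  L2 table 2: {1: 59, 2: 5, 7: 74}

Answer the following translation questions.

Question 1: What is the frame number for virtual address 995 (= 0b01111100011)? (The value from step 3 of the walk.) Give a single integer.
vaddr = 995: l1_idx=3, l2_idx=7
L1[3] = 2; L2[2][7] = 74

Answer: 74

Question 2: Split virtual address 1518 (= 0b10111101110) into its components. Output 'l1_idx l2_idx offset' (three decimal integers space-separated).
vaddr = 1518 = 0b10111101110
  top 3 bits -> l1_idx = 5
  next 3 bits -> l2_idx = 7
  bottom 5 bits -> offset = 14

Answer: 5 7 14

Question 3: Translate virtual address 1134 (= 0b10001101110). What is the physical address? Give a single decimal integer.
Answer: 2190

Derivation:
vaddr = 1134 = 0b10001101110
Split: l1_idx=4, l2_idx=3, offset=14
L1[4] = 1
L2[1][3] = 68
paddr = 68 * 32 + 14 = 2190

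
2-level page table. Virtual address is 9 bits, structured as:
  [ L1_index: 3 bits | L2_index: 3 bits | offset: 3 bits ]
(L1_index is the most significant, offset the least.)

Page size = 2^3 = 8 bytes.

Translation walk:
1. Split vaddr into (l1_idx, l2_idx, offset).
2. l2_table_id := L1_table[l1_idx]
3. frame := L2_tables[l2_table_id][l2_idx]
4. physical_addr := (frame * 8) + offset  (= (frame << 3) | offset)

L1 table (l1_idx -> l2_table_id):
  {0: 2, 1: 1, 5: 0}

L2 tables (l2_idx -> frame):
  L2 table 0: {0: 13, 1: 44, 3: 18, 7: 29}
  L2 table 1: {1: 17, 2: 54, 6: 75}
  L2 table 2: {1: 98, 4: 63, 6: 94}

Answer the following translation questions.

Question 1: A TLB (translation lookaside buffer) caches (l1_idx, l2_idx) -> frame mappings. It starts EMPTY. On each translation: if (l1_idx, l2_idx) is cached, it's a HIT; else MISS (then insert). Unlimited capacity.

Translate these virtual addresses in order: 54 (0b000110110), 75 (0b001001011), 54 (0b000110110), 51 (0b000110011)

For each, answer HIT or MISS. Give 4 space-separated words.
Answer: MISS MISS HIT HIT

Derivation:
vaddr=54: (0,6) not in TLB -> MISS, insert
vaddr=75: (1,1) not in TLB -> MISS, insert
vaddr=54: (0,6) in TLB -> HIT
vaddr=51: (0,6) in TLB -> HIT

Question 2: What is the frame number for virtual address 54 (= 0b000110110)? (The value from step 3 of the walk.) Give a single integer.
Answer: 94

Derivation:
vaddr = 54: l1_idx=0, l2_idx=6
L1[0] = 2; L2[2][6] = 94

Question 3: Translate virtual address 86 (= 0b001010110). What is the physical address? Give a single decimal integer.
vaddr = 86 = 0b001010110
Split: l1_idx=1, l2_idx=2, offset=6
L1[1] = 1
L2[1][2] = 54
paddr = 54 * 8 + 6 = 438

Answer: 438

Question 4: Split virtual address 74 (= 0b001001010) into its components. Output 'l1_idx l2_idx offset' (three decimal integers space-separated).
Answer: 1 1 2

Derivation:
vaddr = 74 = 0b001001010
  top 3 bits -> l1_idx = 1
  next 3 bits -> l2_idx = 1
  bottom 3 bits -> offset = 2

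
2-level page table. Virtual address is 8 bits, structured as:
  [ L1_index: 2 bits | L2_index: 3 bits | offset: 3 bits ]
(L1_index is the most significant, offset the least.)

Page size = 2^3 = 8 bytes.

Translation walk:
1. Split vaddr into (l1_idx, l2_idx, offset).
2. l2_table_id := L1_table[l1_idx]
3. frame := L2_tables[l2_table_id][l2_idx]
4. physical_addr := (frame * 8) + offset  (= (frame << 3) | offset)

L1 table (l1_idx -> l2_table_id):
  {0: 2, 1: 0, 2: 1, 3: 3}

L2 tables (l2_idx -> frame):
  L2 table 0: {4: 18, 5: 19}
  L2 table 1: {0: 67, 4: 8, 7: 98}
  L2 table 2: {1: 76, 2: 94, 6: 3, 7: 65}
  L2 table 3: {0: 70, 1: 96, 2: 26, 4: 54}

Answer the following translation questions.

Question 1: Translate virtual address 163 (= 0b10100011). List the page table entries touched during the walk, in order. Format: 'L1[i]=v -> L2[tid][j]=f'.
vaddr = 163 = 0b10100011
Split: l1_idx=2, l2_idx=4, offset=3

Answer: L1[2]=1 -> L2[1][4]=8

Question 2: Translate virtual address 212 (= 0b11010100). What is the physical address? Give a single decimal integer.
vaddr = 212 = 0b11010100
Split: l1_idx=3, l2_idx=2, offset=4
L1[3] = 3
L2[3][2] = 26
paddr = 26 * 8 + 4 = 212

Answer: 212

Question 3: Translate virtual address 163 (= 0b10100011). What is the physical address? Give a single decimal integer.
vaddr = 163 = 0b10100011
Split: l1_idx=2, l2_idx=4, offset=3
L1[2] = 1
L2[1][4] = 8
paddr = 8 * 8 + 3 = 67

Answer: 67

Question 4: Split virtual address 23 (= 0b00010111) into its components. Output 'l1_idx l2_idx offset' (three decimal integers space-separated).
Answer: 0 2 7

Derivation:
vaddr = 23 = 0b00010111
  top 2 bits -> l1_idx = 0
  next 3 bits -> l2_idx = 2
  bottom 3 bits -> offset = 7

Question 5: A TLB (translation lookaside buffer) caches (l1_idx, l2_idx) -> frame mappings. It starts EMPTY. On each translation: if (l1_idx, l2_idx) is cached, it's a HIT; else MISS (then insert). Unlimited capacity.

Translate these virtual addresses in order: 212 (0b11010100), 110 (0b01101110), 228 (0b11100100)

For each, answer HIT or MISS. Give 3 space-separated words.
vaddr=212: (3,2) not in TLB -> MISS, insert
vaddr=110: (1,5) not in TLB -> MISS, insert
vaddr=228: (3,4) not in TLB -> MISS, insert

Answer: MISS MISS MISS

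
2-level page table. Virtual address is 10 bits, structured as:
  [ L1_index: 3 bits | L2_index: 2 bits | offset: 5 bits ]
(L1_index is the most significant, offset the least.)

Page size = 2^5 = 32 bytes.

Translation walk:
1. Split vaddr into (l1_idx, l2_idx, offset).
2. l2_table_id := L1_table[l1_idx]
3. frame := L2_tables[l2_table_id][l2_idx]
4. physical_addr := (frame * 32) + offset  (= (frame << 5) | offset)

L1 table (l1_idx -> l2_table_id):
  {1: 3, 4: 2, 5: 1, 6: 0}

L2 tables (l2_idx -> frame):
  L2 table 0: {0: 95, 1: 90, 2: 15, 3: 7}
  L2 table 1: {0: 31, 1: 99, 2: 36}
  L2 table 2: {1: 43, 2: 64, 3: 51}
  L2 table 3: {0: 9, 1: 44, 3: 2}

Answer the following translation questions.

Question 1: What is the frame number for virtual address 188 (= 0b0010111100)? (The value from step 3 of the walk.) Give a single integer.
vaddr = 188: l1_idx=1, l2_idx=1
L1[1] = 3; L2[3][1] = 44

Answer: 44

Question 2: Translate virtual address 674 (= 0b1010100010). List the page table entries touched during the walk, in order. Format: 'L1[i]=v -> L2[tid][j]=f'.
Answer: L1[5]=1 -> L2[1][1]=99

Derivation:
vaddr = 674 = 0b1010100010
Split: l1_idx=5, l2_idx=1, offset=2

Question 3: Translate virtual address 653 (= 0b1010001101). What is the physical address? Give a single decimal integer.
Answer: 1005

Derivation:
vaddr = 653 = 0b1010001101
Split: l1_idx=5, l2_idx=0, offset=13
L1[5] = 1
L2[1][0] = 31
paddr = 31 * 32 + 13 = 1005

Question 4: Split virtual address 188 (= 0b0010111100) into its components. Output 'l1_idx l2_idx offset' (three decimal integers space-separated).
vaddr = 188 = 0b0010111100
  top 3 bits -> l1_idx = 1
  next 2 bits -> l2_idx = 1
  bottom 5 bits -> offset = 28

Answer: 1 1 28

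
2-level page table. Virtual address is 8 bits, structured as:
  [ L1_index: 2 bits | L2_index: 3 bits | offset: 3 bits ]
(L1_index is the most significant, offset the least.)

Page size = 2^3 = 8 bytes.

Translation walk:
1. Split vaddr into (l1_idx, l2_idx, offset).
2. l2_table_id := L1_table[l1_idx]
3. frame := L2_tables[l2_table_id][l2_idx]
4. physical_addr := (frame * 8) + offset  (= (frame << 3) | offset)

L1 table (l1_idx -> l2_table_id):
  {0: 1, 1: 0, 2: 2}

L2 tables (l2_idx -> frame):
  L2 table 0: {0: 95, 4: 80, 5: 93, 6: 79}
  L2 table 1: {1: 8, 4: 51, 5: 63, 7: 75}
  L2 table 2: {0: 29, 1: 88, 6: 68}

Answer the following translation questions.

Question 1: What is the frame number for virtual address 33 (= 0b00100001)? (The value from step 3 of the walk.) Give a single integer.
Answer: 51

Derivation:
vaddr = 33: l1_idx=0, l2_idx=4
L1[0] = 1; L2[1][4] = 51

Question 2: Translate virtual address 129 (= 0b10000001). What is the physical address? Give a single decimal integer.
vaddr = 129 = 0b10000001
Split: l1_idx=2, l2_idx=0, offset=1
L1[2] = 2
L2[2][0] = 29
paddr = 29 * 8 + 1 = 233

Answer: 233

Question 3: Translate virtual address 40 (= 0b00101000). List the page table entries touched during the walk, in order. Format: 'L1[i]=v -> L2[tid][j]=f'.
Answer: L1[0]=1 -> L2[1][5]=63

Derivation:
vaddr = 40 = 0b00101000
Split: l1_idx=0, l2_idx=5, offset=0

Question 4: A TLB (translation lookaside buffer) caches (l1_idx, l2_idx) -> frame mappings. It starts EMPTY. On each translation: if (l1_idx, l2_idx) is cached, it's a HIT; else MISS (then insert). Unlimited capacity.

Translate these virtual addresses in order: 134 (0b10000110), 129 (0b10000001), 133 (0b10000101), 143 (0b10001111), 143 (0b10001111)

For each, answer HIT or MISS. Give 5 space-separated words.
vaddr=134: (2,0) not in TLB -> MISS, insert
vaddr=129: (2,0) in TLB -> HIT
vaddr=133: (2,0) in TLB -> HIT
vaddr=143: (2,1) not in TLB -> MISS, insert
vaddr=143: (2,1) in TLB -> HIT

Answer: MISS HIT HIT MISS HIT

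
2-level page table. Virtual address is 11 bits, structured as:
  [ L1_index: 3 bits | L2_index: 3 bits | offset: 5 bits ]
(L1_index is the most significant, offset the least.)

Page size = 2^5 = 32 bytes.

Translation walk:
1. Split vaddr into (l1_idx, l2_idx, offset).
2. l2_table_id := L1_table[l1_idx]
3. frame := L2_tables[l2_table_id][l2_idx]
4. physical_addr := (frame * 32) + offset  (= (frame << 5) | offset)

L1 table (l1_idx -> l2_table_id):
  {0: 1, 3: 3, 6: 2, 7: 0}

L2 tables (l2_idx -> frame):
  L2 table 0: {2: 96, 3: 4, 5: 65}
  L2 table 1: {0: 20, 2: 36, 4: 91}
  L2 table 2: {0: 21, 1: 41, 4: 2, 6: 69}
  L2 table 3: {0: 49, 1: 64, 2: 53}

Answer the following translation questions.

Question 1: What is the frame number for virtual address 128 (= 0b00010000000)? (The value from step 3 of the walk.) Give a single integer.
Answer: 91

Derivation:
vaddr = 128: l1_idx=0, l2_idx=4
L1[0] = 1; L2[1][4] = 91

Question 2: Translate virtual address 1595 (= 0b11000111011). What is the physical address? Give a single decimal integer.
vaddr = 1595 = 0b11000111011
Split: l1_idx=6, l2_idx=1, offset=27
L1[6] = 2
L2[2][1] = 41
paddr = 41 * 32 + 27 = 1339

Answer: 1339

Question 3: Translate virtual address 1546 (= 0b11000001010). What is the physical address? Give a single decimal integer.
vaddr = 1546 = 0b11000001010
Split: l1_idx=6, l2_idx=0, offset=10
L1[6] = 2
L2[2][0] = 21
paddr = 21 * 32 + 10 = 682

Answer: 682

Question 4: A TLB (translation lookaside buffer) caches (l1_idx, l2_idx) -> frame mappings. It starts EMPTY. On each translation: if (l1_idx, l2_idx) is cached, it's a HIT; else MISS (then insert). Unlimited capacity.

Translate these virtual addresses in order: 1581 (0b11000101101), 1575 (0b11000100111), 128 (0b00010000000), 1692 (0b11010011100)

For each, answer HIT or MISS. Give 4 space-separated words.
vaddr=1581: (6,1) not in TLB -> MISS, insert
vaddr=1575: (6,1) in TLB -> HIT
vaddr=128: (0,4) not in TLB -> MISS, insert
vaddr=1692: (6,4) not in TLB -> MISS, insert

Answer: MISS HIT MISS MISS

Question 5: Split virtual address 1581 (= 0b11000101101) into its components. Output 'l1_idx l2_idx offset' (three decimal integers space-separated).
vaddr = 1581 = 0b11000101101
  top 3 bits -> l1_idx = 6
  next 3 bits -> l2_idx = 1
  bottom 5 bits -> offset = 13

Answer: 6 1 13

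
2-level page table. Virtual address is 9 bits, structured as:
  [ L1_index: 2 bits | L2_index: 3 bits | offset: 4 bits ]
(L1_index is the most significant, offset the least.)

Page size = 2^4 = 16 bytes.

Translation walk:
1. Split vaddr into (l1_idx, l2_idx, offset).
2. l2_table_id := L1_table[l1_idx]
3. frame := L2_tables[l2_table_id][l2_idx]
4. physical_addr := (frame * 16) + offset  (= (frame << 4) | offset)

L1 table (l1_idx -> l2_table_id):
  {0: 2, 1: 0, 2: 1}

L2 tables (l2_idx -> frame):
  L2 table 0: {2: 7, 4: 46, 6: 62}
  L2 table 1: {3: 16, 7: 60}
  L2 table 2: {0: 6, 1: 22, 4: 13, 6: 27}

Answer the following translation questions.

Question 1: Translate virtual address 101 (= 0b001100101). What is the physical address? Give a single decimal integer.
Answer: 437

Derivation:
vaddr = 101 = 0b001100101
Split: l1_idx=0, l2_idx=6, offset=5
L1[0] = 2
L2[2][6] = 27
paddr = 27 * 16 + 5 = 437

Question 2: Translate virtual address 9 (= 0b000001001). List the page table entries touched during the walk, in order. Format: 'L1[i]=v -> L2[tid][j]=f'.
Answer: L1[0]=2 -> L2[2][0]=6

Derivation:
vaddr = 9 = 0b000001001
Split: l1_idx=0, l2_idx=0, offset=9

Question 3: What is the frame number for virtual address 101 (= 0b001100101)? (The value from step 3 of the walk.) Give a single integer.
Answer: 27

Derivation:
vaddr = 101: l1_idx=0, l2_idx=6
L1[0] = 2; L2[2][6] = 27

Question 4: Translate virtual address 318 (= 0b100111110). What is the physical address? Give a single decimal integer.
vaddr = 318 = 0b100111110
Split: l1_idx=2, l2_idx=3, offset=14
L1[2] = 1
L2[1][3] = 16
paddr = 16 * 16 + 14 = 270

Answer: 270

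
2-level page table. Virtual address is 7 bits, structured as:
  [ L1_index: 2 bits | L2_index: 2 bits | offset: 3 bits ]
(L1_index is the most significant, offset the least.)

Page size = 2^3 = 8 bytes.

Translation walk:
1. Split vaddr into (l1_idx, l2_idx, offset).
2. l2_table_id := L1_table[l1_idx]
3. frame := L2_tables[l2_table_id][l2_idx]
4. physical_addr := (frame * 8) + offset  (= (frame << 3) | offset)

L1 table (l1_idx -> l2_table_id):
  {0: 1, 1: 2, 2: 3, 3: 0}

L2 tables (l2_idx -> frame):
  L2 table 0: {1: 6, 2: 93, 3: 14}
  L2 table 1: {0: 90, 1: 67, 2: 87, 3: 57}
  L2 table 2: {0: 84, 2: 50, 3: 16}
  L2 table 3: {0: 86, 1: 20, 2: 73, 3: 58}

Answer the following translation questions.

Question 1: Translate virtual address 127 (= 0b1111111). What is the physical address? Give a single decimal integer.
Answer: 119

Derivation:
vaddr = 127 = 0b1111111
Split: l1_idx=3, l2_idx=3, offset=7
L1[3] = 0
L2[0][3] = 14
paddr = 14 * 8 + 7 = 119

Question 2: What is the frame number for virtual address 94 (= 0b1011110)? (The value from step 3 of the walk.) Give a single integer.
vaddr = 94: l1_idx=2, l2_idx=3
L1[2] = 3; L2[3][3] = 58

Answer: 58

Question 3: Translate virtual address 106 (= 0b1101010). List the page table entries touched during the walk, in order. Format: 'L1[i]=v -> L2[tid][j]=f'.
vaddr = 106 = 0b1101010
Split: l1_idx=3, l2_idx=1, offset=2

Answer: L1[3]=0 -> L2[0][1]=6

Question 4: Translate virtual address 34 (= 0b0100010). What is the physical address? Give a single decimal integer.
vaddr = 34 = 0b0100010
Split: l1_idx=1, l2_idx=0, offset=2
L1[1] = 2
L2[2][0] = 84
paddr = 84 * 8 + 2 = 674

Answer: 674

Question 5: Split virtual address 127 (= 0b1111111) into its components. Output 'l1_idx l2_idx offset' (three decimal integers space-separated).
Answer: 3 3 7

Derivation:
vaddr = 127 = 0b1111111
  top 2 bits -> l1_idx = 3
  next 2 bits -> l2_idx = 3
  bottom 3 bits -> offset = 7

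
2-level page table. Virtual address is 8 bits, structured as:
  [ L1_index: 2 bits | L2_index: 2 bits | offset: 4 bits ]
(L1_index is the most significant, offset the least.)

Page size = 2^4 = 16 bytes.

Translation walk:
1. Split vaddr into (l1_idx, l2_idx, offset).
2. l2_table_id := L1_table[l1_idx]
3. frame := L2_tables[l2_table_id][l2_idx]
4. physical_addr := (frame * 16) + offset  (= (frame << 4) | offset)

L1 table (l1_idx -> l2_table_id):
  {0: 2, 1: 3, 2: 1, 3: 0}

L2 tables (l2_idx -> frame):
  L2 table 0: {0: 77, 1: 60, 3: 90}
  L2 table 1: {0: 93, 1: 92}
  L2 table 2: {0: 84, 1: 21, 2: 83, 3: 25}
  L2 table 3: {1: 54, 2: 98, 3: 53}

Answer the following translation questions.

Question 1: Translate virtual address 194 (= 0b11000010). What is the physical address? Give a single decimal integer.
Answer: 1234

Derivation:
vaddr = 194 = 0b11000010
Split: l1_idx=3, l2_idx=0, offset=2
L1[3] = 0
L2[0][0] = 77
paddr = 77 * 16 + 2 = 1234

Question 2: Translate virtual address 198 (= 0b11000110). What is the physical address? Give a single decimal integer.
Answer: 1238

Derivation:
vaddr = 198 = 0b11000110
Split: l1_idx=3, l2_idx=0, offset=6
L1[3] = 0
L2[0][0] = 77
paddr = 77 * 16 + 6 = 1238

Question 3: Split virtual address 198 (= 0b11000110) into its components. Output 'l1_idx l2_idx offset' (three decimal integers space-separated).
Answer: 3 0 6

Derivation:
vaddr = 198 = 0b11000110
  top 2 bits -> l1_idx = 3
  next 2 bits -> l2_idx = 0
  bottom 4 bits -> offset = 6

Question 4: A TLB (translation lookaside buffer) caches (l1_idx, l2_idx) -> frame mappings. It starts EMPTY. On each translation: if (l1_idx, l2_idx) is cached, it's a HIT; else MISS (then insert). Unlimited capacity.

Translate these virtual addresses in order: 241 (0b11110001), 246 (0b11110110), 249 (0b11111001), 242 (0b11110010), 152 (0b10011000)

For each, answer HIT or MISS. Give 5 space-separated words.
vaddr=241: (3,3) not in TLB -> MISS, insert
vaddr=246: (3,3) in TLB -> HIT
vaddr=249: (3,3) in TLB -> HIT
vaddr=242: (3,3) in TLB -> HIT
vaddr=152: (2,1) not in TLB -> MISS, insert

Answer: MISS HIT HIT HIT MISS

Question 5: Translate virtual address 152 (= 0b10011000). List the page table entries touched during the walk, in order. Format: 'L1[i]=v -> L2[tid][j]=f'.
vaddr = 152 = 0b10011000
Split: l1_idx=2, l2_idx=1, offset=8

Answer: L1[2]=1 -> L2[1][1]=92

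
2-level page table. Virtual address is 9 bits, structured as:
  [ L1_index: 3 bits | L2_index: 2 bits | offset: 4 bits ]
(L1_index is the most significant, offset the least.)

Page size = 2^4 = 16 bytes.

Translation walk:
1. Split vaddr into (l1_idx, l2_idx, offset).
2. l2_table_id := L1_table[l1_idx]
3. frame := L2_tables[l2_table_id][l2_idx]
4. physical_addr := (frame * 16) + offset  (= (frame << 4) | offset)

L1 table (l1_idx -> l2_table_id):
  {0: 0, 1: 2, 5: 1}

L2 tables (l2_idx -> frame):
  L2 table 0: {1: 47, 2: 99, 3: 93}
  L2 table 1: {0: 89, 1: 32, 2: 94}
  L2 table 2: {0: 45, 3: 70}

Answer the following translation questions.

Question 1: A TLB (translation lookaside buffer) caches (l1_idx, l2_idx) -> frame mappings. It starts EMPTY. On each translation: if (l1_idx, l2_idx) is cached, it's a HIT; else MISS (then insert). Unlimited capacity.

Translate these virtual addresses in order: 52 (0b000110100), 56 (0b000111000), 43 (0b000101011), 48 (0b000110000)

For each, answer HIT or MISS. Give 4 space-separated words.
Answer: MISS HIT MISS HIT

Derivation:
vaddr=52: (0,3) not in TLB -> MISS, insert
vaddr=56: (0,3) in TLB -> HIT
vaddr=43: (0,2) not in TLB -> MISS, insert
vaddr=48: (0,3) in TLB -> HIT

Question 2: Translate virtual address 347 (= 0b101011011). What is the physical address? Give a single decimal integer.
vaddr = 347 = 0b101011011
Split: l1_idx=5, l2_idx=1, offset=11
L1[5] = 1
L2[1][1] = 32
paddr = 32 * 16 + 11 = 523

Answer: 523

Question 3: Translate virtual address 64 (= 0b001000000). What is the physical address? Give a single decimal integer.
Answer: 720

Derivation:
vaddr = 64 = 0b001000000
Split: l1_idx=1, l2_idx=0, offset=0
L1[1] = 2
L2[2][0] = 45
paddr = 45 * 16 + 0 = 720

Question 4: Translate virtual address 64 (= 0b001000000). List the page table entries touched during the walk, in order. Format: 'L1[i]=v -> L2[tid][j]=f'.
vaddr = 64 = 0b001000000
Split: l1_idx=1, l2_idx=0, offset=0

Answer: L1[1]=2 -> L2[2][0]=45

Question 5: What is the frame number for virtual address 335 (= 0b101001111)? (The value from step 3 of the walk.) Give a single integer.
vaddr = 335: l1_idx=5, l2_idx=0
L1[5] = 1; L2[1][0] = 89

Answer: 89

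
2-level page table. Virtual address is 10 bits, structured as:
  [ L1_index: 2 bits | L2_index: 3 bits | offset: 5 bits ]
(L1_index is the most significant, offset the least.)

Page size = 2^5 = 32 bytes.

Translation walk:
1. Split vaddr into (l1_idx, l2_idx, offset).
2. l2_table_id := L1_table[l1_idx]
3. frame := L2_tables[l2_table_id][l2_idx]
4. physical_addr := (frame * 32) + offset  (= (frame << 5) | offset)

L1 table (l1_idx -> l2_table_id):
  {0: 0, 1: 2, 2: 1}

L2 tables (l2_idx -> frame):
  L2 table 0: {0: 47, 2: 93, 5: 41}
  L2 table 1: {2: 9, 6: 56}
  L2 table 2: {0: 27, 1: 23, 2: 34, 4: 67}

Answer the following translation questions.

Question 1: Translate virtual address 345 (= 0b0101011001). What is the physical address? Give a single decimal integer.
vaddr = 345 = 0b0101011001
Split: l1_idx=1, l2_idx=2, offset=25
L1[1] = 2
L2[2][2] = 34
paddr = 34 * 32 + 25 = 1113

Answer: 1113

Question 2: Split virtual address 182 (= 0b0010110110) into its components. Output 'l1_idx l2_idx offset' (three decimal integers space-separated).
Answer: 0 5 22

Derivation:
vaddr = 182 = 0b0010110110
  top 2 bits -> l1_idx = 0
  next 3 bits -> l2_idx = 5
  bottom 5 bits -> offset = 22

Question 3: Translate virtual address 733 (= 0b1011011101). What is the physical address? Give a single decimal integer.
Answer: 1821

Derivation:
vaddr = 733 = 0b1011011101
Split: l1_idx=2, l2_idx=6, offset=29
L1[2] = 1
L2[1][6] = 56
paddr = 56 * 32 + 29 = 1821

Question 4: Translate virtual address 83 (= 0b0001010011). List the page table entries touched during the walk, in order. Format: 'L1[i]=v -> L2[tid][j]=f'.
vaddr = 83 = 0b0001010011
Split: l1_idx=0, l2_idx=2, offset=19

Answer: L1[0]=0 -> L2[0][2]=93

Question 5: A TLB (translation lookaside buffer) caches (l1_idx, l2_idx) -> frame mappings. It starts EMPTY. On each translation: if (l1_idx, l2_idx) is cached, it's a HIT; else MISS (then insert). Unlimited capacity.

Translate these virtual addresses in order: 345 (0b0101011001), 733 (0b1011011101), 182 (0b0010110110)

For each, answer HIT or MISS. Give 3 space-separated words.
Answer: MISS MISS MISS

Derivation:
vaddr=345: (1,2) not in TLB -> MISS, insert
vaddr=733: (2,6) not in TLB -> MISS, insert
vaddr=182: (0,5) not in TLB -> MISS, insert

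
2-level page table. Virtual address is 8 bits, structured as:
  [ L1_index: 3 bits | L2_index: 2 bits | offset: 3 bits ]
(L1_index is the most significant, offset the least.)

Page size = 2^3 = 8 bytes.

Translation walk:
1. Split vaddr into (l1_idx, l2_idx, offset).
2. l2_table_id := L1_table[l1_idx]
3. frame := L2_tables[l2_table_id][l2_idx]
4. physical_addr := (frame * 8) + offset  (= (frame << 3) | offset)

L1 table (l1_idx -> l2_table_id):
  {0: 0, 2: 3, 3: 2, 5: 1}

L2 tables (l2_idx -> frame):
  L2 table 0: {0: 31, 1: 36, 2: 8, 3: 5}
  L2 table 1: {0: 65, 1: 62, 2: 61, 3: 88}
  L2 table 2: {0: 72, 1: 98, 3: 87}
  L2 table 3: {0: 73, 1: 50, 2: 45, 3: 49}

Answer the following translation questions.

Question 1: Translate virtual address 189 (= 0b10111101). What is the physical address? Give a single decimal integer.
Answer: 709

Derivation:
vaddr = 189 = 0b10111101
Split: l1_idx=5, l2_idx=3, offset=5
L1[5] = 1
L2[1][3] = 88
paddr = 88 * 8 + 5 = 709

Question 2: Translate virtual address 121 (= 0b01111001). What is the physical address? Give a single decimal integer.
Answer: 697

Derivation:
vaddr = 121 = 0b01111001
Split: l1_idx=3, l2_idx=3, offset=1
L1[3] = 2
L2[2][3] = 87
paddr = 87 * 8 + 1 = 697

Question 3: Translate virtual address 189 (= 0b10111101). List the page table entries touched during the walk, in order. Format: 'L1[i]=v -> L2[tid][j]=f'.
Answer: L1[5]=1 -> L2[1][3]=88

Derivation:
vaddr = 189 = 0b10111101
Split: l1_idx=5, l2_idx=3, offset=5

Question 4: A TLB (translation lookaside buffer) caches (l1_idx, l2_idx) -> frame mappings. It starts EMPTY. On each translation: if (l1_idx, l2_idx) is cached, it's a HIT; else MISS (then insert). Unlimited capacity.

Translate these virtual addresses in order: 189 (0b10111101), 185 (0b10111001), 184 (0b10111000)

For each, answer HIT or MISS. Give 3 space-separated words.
Answer: MISS HIT HIT

Derivation:
vaddr=189: (5,3) not in TLB -> MISS, insert
vaddr=185: (5,3) in TLB -> HIT
vaddr=184: (5,3) in TLB -> HIT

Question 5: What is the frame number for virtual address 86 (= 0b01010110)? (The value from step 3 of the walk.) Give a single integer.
vaddr = 86: l1_idx=2, l2_idx=2
L1[2] = 3; L2[3][2] = 45

Answer: 45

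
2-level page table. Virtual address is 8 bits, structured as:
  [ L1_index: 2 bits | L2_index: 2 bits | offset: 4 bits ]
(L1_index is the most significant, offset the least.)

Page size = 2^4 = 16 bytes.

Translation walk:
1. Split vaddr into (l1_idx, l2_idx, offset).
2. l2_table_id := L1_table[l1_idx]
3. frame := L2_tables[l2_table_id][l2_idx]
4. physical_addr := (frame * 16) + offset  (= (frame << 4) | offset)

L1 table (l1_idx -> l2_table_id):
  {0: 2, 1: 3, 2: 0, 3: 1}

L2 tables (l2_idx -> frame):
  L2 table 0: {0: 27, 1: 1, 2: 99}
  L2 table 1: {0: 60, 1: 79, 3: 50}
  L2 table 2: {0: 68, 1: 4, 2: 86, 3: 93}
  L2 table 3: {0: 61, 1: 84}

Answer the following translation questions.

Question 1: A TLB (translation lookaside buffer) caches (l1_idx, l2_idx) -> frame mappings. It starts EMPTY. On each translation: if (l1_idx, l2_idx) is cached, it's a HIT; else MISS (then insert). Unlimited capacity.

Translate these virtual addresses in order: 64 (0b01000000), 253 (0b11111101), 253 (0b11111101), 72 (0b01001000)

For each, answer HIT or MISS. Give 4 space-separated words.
vaddr=64: (1,0) not in TLB -> MISS, insert
vaddr=253: (3,3) not in TLB -> MISS, insert
vaddr=253: (3,3) in TLB -> HIT
vaddr=72: (1,0) in TLB -> HIT

Answer: MISS MISS HIT HIT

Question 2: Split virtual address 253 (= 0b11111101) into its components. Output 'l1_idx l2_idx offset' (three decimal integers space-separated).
vaddr = 253 = 0b11111101
  top 2 bits -> l1_idx = 3
  next 2 bits -> l2_idx = 3
  bottom 4 bits -> offset = 13

Answer: 3 3 13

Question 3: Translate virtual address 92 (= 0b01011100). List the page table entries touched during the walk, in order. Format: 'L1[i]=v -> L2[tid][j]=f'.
Answer: L1[1]=3 -> L2[3][1]=84

Derivation:
vaddr = 92 = 0b01011100
Split: l1_idx=1, l2_idx=1, offset=12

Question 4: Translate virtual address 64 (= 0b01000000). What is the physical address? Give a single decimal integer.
vaddr = 64 = 0b01000000
Split: l1_idx=1, l2_idx=0, offset=0
L1[1] = 3
L2[3][0] = 61
paddr = 61 * 16 + 0 = 976

Answer: 976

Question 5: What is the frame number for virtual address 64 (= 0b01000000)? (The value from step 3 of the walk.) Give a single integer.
vaddr = 64: l1_idx=1, l2_idx=0
L1[1] = 3; L2[3][0] = 61

Answer: 61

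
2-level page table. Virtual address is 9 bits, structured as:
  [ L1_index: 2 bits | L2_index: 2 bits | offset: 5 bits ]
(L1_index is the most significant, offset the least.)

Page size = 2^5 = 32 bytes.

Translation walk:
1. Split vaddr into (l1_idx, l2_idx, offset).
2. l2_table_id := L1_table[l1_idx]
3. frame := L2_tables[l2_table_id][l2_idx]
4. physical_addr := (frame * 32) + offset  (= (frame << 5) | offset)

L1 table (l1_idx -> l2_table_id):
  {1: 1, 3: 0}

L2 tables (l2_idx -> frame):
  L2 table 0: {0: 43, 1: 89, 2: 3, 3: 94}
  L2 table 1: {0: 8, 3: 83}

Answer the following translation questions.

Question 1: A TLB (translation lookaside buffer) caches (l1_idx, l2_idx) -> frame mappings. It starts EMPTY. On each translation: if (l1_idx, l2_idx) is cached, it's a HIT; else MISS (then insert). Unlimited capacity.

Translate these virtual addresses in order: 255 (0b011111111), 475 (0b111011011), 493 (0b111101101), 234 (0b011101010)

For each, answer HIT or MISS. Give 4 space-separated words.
vaddr=255: (1,3) not in TLB -> MISS, insert
vaddr=475: (3,2) not in TLB -> MISS, insert
vaddr=493: (3,3) not in TLB -> MISS, insert
vaddr=234: (1,3) in TLB -> HIT

Answer: MISS MISS MISS HIT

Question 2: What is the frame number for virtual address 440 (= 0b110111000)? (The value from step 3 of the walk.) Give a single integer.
Answer: 89

Derivation:
vaddr = 440: l1_idx=3, l2_idx=1
L1[3] = 0; L2[0][1] = 89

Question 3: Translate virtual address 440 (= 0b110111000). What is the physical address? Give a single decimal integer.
Answer: 2872

Derivation:
vaddr = 440 = 0b110111000
Split: l1_idx=3, l2_idx=1, offset=24
L1[3] = 0
L2[0][1] = 89
paddr = 89 * 32 + 24 = 2872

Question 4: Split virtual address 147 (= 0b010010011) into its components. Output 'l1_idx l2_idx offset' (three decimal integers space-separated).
Answer: 1 0 19

Derivation:
vaddr = 147 = 0b010010011
  top 2 bits -> l1_idx = 1
  next 2 bits -> l2_idx = 0
  bottom 5 bits -> offset = 19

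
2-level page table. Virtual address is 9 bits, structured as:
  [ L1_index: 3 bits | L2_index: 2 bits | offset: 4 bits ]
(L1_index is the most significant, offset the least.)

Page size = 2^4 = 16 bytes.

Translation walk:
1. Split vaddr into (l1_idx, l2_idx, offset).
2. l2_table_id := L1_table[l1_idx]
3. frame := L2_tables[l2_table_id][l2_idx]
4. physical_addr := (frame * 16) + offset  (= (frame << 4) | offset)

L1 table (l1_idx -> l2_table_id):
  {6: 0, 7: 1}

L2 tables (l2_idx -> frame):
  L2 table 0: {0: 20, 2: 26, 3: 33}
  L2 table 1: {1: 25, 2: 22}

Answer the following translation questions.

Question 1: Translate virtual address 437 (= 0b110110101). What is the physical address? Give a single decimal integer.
Answer: 533

Derivation:
vaddr = 437 = 0b110110101
Split: l1_idx=6, l2_idx=3, offset=5
L1[6] = 0
L2[0][3] = 33
paddr = 33 * 16 + 5 = 533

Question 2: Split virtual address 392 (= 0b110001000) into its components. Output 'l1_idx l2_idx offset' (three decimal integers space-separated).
Answer: 6 0 8

Derivation:
vaddr = 392 = 0b110001000
  top 3 bits -> l1_idx = 6
  next 2 bits -> l2_idx = 0
  bottom 4 bits -> offset = 8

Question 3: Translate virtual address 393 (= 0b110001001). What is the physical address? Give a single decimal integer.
Answer: 329

Derivation:
vaddr = 393 = 0b110001001
Split: l1_idx=6, l2_idx=0, offset=9
L1[6] = 0
L2[0][0] = 20
paddr = 20 * 16 + 9 = 329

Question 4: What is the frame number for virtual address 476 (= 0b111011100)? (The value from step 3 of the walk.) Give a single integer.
Answer: 25

Derivation:
vaddr = 476: l1_idx=7, l2_idx=1
L1[7] = 1; L2[1][1] = 25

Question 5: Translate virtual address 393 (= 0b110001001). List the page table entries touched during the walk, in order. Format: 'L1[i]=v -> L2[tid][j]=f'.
Answer: L1[6]=0 -> L2[0][0]=20

Derivation:
vaddr = 393 = 0b110001001
Split: l1_idx=6, l2_idx=0, offset=9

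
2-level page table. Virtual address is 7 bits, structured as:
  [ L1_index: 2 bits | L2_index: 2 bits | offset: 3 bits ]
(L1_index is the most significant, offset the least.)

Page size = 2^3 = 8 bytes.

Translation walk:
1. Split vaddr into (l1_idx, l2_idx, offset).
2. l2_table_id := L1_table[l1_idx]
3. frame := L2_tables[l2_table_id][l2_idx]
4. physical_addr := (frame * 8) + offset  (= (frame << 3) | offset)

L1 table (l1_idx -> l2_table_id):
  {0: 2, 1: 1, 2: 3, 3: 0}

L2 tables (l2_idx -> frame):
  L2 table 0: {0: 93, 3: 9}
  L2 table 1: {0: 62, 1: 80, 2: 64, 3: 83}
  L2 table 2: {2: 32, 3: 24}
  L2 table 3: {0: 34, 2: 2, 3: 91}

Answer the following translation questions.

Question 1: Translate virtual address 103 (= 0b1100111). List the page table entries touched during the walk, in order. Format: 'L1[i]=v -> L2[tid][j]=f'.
vaddr = 103 = 0b1100111
Split: l1_idx=3, l2_idx=0, offset=7

Answer: L1[3]=0 -> L2[0][0]=93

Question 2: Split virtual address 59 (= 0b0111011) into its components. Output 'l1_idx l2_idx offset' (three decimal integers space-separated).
vaddr = 59 = 0b0111011
  top 2 bits -> l1_idx = 1
  next 2 bits -> l2_idx = 3
  bottom 3 bits -> offset = 3

Answer: 1 3 3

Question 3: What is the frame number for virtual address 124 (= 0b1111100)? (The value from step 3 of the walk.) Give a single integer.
Answer: 9

Derivation:
vaddr = 124: l1_idx=3, l2_idx=3
L1[3] = 0; L2[0][3] = 9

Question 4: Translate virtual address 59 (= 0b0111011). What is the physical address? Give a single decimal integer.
vaddr = 59 = 0b0111011
Split: l1_idx=1, l2_idx=3, offset=3
L1[1] = 1
L2[1][3] = 83
paddr = 83 * 8 + 3 = 667

Answer: 667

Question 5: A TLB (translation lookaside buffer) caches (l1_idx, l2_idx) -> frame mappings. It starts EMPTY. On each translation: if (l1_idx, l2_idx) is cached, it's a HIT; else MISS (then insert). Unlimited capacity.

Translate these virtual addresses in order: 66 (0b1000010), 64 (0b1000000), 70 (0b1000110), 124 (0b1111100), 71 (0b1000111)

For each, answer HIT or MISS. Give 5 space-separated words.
vaddr=66: (2,0) not in TLB -> MISS, insert
vaddr=64: (2,0) in TLB -> HIT
vaddr=70: (2,0) in TLB -> HIT
vaddr=124: (3,3) not in TLB -> MISS, insert
vaddr=71: (2,0) in TLB -> HIT

Answer: MISS HIT HIT MISS HIT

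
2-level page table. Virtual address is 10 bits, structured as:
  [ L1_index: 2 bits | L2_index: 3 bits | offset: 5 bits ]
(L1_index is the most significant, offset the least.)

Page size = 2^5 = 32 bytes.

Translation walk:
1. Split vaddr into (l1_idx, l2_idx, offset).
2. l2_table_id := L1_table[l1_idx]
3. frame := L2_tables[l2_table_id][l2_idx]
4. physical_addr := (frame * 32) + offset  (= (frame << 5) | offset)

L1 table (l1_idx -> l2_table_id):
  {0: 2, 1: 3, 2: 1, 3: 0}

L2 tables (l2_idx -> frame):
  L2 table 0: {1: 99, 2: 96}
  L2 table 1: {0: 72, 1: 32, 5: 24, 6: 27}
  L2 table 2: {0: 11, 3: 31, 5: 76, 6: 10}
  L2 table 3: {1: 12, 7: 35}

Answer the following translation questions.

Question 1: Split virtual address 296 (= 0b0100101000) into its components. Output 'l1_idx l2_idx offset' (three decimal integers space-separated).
vaddr = 296 = 0b0100101000
  top 2 bits -> l1_idx = 1
  next 3 bits -> l2_idx = 1
  bottom 5 bits -> offset = 8

Answer: 1 1 8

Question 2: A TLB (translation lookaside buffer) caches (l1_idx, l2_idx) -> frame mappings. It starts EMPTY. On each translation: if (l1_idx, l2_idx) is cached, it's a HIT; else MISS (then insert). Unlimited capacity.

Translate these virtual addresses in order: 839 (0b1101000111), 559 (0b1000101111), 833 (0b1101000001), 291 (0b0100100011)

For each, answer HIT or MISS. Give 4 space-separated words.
Answer: MISS MISS HIT MISS

Derivation:
vaddr=839: (3,2) not in TLB -> MISS, insert
vaddr=559: (2,1) not in TLB -> MISS, insert
vaddr=833: (3,2) in TLB -> HIT
vaddr=291: (1,1) not in TLB -> MISS, insert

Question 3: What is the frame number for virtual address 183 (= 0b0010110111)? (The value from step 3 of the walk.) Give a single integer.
Answer: 76

Derivation:
vaddr = 183: l1_idx=0, l2_idx=5
L1[0] = 2; L2[2][5] = 76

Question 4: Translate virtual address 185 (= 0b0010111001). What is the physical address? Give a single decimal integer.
vaddr = 185 = 0b0010111001
Split: l1_idx=0, l2_idx=5, offset=25
L1[0] = 2
L2[2][5] = 76
paddr = 76 * 32 + 25 = 2457

Answer: 2457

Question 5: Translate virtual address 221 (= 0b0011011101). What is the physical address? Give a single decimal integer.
Answer: 349

Derivation:
vaddr = 221 = 0b0011011101
Split: l1_idx=0, l2_idx=6, offset=29
L1[0] = 2
L2[2][6] = 10
paddr = 10 * 32 + 29 = 349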